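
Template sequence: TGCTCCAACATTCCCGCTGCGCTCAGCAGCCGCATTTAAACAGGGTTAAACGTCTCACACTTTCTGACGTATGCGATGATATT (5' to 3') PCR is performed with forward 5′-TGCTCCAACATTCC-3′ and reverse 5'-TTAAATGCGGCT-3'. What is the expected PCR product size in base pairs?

39 bp

Scanning the template, TGCTCCAACATTCC occurs at positions 1–14; this primer anneals to the bottom strand there with its 3' end pointing downstream.
Reverse complement of the reverse primer: AGCCGCATTTAA. This occurs on the top strand at positions 28–39.
Product length = (reverse-primer end) − (forward-primer start) + 1 = 39 − 1 + 1 = 39 bp.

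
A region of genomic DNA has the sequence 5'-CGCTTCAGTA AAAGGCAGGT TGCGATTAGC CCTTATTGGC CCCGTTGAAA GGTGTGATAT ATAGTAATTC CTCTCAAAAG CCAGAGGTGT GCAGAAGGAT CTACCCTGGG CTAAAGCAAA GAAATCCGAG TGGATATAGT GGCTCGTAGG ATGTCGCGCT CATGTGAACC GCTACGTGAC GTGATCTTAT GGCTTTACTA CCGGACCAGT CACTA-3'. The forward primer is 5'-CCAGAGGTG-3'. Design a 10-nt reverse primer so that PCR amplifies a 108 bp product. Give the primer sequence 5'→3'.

5'-AAGATCACGT-3'

The forward primer binds at positions 81–89, so a 108 bp product ends at position 81 + 108 − 1 = 188.
The reverse primer anneals to the top strand over positions 179–188, i.e. to ACGTGATCTT.
Its sequence written 5'→3' is the reverse complement: AAGATCACGT.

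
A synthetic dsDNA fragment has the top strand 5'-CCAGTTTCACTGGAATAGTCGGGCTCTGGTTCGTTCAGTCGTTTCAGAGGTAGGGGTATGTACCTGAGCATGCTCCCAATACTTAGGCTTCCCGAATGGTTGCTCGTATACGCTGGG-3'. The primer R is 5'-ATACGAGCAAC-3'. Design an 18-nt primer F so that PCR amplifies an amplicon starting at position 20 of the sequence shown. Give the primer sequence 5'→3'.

The reverse primer's reverse complement GTTGCTCGTAT matches the template at positions 99–109; the product starts at position 20.
The forward primer is identical to the top strand over positions 20–37: CGGGCTCTGGTTCGTTCA.

5'-CGGGCTCTGGTTCGTTCA-3'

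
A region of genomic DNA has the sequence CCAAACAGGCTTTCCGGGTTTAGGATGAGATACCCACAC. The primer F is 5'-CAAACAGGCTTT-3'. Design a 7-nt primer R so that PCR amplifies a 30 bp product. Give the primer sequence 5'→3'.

The forward primer binds at positions 2–13, so a 30 bp product ends at position 2 + 30 − 1 = 31.
The reverse primer anneals to the top strand over positions 25–31, i.e. to ATGAGAT.
Its sequence written 5'→3' is the reverse complement: ATCTCAT.

5'-ATCTCAT-3'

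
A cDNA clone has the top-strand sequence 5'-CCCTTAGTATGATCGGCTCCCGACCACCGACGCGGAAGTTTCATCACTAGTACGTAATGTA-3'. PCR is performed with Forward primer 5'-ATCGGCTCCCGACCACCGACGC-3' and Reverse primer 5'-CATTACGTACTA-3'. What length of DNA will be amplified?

48 bp

Forward primer ATCGGCTCCCGACCACCGACGC is found on the top strand at positions 12–33.
Reverse complement of the reverse primer: TAGTACGTAATG. This occurs on the top strand at positions 48–59.
Amplicon spans positions 12–59: 48 bp.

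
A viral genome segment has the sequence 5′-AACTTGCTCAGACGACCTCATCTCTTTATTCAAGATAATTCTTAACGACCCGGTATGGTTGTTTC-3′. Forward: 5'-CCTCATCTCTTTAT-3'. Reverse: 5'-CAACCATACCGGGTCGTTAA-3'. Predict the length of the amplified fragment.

46 bp

Forward primer CCTCATCTCTTTAT is found on the top strand at positions 16–29.
Taking the reverse complement of CAACCATACCGGGTCGTTAA gives TTAACGACCCGGTATGGTTG, found at positions 42–61 on the template; the primer anneals here to the top strand with its 3' end pointing upstream.
Amplicon spans positions 16–61: 46 bp.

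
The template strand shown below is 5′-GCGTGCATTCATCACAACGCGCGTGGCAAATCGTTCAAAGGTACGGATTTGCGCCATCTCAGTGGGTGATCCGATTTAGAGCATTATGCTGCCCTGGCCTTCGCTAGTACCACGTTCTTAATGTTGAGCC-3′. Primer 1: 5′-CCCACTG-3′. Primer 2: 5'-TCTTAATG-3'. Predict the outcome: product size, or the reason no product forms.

No product — the primers' 3' ends point away from each other.

Primer 1 (CCCACTG) has reverse complement CAGTGGG, which matches the top strand at positions 60–66; primer 1 anneals to the top strand there with its 3' end pointing upstream toward position 60.
Primer 2 (TCTTAATG) matches the top strand directly at positions 116–123; it anneals to the bottom strand with its 3' end pointing downstream toward position 123.
The 3' ends diverge (primer 1 extends toward position 1, primer 2 toward position 130), so the primers never converge on a shared product.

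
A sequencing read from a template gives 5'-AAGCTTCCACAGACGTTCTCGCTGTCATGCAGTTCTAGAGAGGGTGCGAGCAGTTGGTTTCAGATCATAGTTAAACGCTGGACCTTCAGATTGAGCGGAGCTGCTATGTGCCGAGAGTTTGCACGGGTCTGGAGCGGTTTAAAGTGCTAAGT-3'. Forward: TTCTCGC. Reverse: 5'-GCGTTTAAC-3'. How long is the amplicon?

63 bp

The forward primer matches the template at positions 16–22.
Reverse complement of the reverse primer: GTTAAACGC. This occurs on the top strand at positions 70–78.
The product runs from position 16 to position 78, so its length is 78 − 16 + 1 = 63 bp.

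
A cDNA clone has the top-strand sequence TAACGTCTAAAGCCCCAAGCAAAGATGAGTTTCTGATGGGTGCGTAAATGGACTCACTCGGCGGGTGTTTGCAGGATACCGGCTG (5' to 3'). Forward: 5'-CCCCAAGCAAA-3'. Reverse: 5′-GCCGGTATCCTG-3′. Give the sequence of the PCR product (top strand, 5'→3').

Scanning the template, CCCCAAGCAAA occurs at positions 13–23; this primer anneals to the bottom strand there with its 3' end pointing downstream.
Taking the reverse complement of GCCGGTATCCTG gives CAGGATACCGGC, found at positions 72–83 on the template; the primer anneals here to the top strand with its 3' end pointing upstream.
The product is the template from position 13 through 83 (71 bp).

5'-CCCCAAGCAAAGATGAGTTTCTGATGGGTGCGTAAATGGACTCACTCGGCGGGTGTTTGCAGGATACCGGC-3'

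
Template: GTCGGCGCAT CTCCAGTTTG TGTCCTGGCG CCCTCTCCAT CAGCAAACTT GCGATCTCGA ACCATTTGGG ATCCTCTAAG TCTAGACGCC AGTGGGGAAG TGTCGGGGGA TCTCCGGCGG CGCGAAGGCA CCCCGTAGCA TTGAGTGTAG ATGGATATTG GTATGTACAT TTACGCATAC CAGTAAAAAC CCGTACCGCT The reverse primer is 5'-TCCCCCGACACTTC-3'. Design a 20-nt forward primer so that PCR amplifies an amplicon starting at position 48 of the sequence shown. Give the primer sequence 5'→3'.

5'-CTTGCGATCTCGAACCATTT-3'

The reverse primer's reverse complement GAAGTGTCGGGGGA matches the template at positions 97–110; the product starts at position 48.
The forward primer is identical to the top strand over positions 48–67: CTTGCGATCTCGAACCATTT.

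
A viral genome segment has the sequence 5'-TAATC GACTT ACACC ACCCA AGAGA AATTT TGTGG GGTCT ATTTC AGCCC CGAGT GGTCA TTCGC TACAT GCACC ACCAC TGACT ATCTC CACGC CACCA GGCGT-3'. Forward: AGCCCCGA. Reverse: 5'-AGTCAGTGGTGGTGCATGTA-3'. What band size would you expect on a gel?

Forward primer AGCCCCGA is found on the top strand at positions 46–53.
Taking the reverse complement of AGTCAGTGGTGGTGCATGTA gives TACATGCACCACCACTGACT, found at positions 66–85 on the template; the primer anneals here to the top strand with its 3' end pointing upstream.
Product length = (reverse-primer end) − (forward-primer start) + 1 = 85 − 46 + 1 = 40 bp.

40 bp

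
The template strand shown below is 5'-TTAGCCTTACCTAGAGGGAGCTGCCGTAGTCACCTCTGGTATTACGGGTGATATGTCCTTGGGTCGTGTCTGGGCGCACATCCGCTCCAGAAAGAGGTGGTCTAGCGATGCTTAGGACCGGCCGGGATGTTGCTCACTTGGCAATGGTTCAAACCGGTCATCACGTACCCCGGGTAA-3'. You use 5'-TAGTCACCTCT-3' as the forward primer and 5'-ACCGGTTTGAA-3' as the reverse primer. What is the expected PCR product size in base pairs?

Forward primer TAGTCACCTCT is found on the top strand at positions 27–37.
Taking the reverse complement of ACCGGTTTGAA gives TTCAAACCGGT, found at positions 148–158 on the template; the primer anneals here to the top strand with its 3' end pointing upstream.
Product length = (reverse-primer end) − (forward-primer start) + 1 = 158 − 27 + 1 = 132 bp.

132 bp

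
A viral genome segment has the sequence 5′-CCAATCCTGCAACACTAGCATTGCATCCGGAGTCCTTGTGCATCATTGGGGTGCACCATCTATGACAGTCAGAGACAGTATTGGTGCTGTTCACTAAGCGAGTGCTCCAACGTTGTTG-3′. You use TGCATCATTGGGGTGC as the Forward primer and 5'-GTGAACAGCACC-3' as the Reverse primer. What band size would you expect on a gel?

Scanning the template, TGCATCATTGGGGTGC occurs at positions 39–54; this primer anneals to the bottom strand there with its 3' end pointing downstream.
Taking the reverse complement of GTGAACAGCACC gives GGTGCTGTTCAC, found at positions 83–94 on the template; the primer anneals here to the top strand with its 3' end pointing upstream.
The product runs from position 39 to position 94, so its length is 94 − 39 + 1 = 56 bp.

56 bp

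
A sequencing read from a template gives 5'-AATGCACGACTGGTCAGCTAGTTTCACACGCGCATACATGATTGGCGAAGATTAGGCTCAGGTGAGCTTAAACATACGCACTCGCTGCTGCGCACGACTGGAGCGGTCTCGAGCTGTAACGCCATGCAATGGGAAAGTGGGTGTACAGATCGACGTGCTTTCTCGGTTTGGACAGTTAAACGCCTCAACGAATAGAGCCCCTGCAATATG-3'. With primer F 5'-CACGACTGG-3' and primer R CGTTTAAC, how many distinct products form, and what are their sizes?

Two products: 178 bp, 90 bp

The forward primer CACGACTGG matches the top strand at positions 5–13, 93–101.
The reverse primer's reverse complement is GTTAAACG, matching at positions 175–182.
Each forward site pairs with the reverse site to give a product ending at position 182: sizes 178, 90 bp.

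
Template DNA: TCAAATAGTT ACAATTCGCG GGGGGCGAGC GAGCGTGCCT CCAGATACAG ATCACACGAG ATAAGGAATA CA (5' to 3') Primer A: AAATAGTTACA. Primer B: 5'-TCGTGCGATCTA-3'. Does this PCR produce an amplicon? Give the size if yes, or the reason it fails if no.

Primer B (TCGTGCGATCTA) does not match the top strand, and its reverse complement TAGATCGCACGA does not match either.
With no annealing site for primer B, no amplification occurs.

No product — primer B has no binding site in the template.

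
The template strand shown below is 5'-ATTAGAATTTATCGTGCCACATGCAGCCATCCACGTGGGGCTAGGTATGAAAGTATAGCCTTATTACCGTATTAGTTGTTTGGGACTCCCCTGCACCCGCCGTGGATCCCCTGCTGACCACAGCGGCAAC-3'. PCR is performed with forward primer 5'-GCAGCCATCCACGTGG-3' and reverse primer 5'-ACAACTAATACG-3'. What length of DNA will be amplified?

57 bp

The forward primer matches the template at positions 23–38.
Taking the reverse complement of ACAACTAATACG gives CGTATTAGTTGT, found at positions 68–79 on the template; the primer anneals here to the top strand with its 3' end pointing upstream.
Product length = (reverse-primer end) − (forward-primer start) + 1 = 79 − 23 + 1 = 57 bp.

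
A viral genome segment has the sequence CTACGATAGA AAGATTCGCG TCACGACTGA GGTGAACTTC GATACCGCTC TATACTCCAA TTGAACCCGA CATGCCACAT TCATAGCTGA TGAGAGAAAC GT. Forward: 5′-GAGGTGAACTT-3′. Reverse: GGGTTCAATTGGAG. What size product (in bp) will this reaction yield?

40 bp

The forward primer matches the template at positions 29–39.
The reverse primer's reverse complement is CTCCAATTGAACCC, which matches the template at positions 55–68.
Product length = (reverse-primer end) − (forward-primer start) + 1 = 68 − 29 + 1 = 40 bp.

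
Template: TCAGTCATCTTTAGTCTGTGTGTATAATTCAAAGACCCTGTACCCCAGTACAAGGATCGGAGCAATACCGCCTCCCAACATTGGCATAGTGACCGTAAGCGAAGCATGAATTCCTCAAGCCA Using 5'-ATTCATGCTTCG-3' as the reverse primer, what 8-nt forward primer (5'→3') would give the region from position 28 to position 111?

5'-TTCAAAGA-3'

The reverse primer's reverse complement CGAAGCATGAAT matches the template at positions 100–111; the product starts at position 28.
The forward primer is identical to the top strand over positions 28–35: TTCAAAGA.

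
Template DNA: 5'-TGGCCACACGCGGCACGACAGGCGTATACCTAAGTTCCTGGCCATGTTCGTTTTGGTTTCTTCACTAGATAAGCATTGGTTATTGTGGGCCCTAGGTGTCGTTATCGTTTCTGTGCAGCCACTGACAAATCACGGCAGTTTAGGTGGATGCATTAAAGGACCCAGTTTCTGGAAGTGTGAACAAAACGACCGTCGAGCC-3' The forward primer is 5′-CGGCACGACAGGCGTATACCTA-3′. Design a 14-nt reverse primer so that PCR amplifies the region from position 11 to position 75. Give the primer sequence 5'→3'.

5'-TGCTTATCTAGTGA-3'

The product's 3' end on the top strand is position 75.
The reverse primer anneals to the top strand over positions 62–75, i.e. to TCACTAGATAAGCA.
Its sequence written 5'→3' is the reverse complement: TGCTTATCTAGTGA.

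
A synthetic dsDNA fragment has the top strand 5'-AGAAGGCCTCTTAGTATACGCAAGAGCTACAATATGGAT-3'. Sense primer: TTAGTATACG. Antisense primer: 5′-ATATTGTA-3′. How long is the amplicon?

Forward primer TTAGTATACG is found on the top strand at positions 11–20.
Reverse complement of the reverse primer: TACAATAT. This occurs on the top strand at positions 28–35.
Product length = (reverse-primer end) − (forward-primer start) + 1 = 35 − 11 + 1 = 25 bp.

25 bp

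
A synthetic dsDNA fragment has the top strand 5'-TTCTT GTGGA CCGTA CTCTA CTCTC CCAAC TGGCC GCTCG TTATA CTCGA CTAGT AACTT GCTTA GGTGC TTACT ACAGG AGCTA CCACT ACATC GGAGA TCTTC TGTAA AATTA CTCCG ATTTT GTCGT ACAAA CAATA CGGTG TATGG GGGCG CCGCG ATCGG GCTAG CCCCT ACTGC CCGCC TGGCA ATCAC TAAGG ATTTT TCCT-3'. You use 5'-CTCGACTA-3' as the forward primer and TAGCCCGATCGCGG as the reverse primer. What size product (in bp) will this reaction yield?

124 bp

The forward primer matches the template at positions 46–53.
Reverse complement of the reverse primer: CCGCGATCGGGCTA. This occurs on the top strand at positions 156–169.
Product length = (reverse-primer end) − (forward-primer start) + 1 = 169 − 46 + 1 = 124 bp.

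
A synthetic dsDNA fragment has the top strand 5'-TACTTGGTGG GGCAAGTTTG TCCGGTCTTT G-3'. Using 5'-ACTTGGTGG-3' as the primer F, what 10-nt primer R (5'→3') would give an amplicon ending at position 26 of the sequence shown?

5'-ACCGGACAAA-3'

The forward primer binds at positions 2–10; the product's 3' end on the top strand is position 26.
The reverse primer anneals to the top strand over positions 17–26, i.e. to TTTGTCCGGT.
Its sequence written 5'→3' is the reverse complement: ACCGGACAAA.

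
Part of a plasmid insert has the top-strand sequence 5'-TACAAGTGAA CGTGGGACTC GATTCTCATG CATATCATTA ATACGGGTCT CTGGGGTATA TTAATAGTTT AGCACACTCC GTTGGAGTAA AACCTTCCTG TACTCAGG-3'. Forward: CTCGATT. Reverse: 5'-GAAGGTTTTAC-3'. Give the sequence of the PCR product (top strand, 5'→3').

5'-CTCGATTCTCATGCATATCATTAATACGGGTCTCTGGGGTATATTAATAGTTTAGCACACTCCGTTGGAGTAAAACCTTC-3'

Scanning the template, CTCGATT occurs at positions 18–24; this primer anneals to the bottom strand there with its 3' end pointing downstream.
The reverse primer's reverse complement is GTAAAACCTTC, which matches the template at positions 87–97.
The product is the template from position 18 through 97 (80 bp).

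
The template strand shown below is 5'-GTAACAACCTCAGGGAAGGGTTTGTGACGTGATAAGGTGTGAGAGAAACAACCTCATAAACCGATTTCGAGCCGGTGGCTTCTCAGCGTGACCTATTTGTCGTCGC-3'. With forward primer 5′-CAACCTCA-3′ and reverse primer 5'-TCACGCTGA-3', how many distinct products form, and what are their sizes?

The forward primer CAACCTCA matches the top strand at positions 5–12, 49–56.
The reverse primer's reverse complement is TCAGCGTGA, matching at positions 83–91.
Each forward site pairs with the reverse site to give a product ending at position 91: sizes 87, 43 bp.

Two products: 87 bp, 43 bp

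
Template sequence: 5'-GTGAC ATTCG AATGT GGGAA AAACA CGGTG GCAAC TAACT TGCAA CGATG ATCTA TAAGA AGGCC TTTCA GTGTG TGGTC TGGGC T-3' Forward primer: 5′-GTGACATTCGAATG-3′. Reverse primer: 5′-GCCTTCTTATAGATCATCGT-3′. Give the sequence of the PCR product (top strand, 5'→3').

The forward primer matches the template at positions 1–14.
Taking the reverse complement of GCCTTCTTATAGATCATCGT gives ACGATGATCTATAAGAAGGC, found at positions 45–64 on the template; the primer anneals here to the top strand with its 3' end pointing upstream.
The product is the template from position 1 through 64 (64 bp).

5'-GTGACATTCGAATGTGGGAAAAACACGGTGGCAACTAACTTGCAACGATGATCTATAAGAAGGC-3'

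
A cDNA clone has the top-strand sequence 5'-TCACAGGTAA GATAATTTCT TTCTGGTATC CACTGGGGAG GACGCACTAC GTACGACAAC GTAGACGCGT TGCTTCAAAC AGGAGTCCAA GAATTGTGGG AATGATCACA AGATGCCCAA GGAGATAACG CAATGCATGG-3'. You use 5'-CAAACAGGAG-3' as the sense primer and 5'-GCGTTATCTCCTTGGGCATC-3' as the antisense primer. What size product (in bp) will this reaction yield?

The forward primer matches the template at positions 76–85.
The reverse primer's reverse complement is GATGCCCAAGGAGATAACGC, which matches the template at positions 112–131.
Product length = (reverse-primer end) − (forward-primer start) + 1 = 131 − 76 + 1 = 56 bp.

56 bp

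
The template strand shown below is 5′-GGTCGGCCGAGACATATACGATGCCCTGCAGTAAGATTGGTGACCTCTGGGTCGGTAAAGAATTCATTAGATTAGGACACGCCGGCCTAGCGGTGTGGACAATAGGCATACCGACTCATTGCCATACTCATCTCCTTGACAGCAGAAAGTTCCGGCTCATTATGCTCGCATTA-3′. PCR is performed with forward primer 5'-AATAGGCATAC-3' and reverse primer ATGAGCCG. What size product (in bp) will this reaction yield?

60 bp

The forward primer matches the template at positions 101–111.
The reverse primer's reverse complement is CGGCTCAT, which matches the template at positions 153–160.
The product runs from position 101 to position 160, so its length is 160 − 101 + 1 = 60 bp.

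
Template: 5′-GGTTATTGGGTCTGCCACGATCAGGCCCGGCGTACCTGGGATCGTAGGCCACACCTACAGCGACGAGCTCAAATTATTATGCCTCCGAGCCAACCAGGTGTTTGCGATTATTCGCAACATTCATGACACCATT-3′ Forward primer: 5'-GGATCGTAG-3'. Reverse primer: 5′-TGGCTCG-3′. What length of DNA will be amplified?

Forward primer GGATCGTAG is found on the top strand at positions 39–47.
Taking the reverse complement of TGGCTCG gives CGAGCCA, found at positions 86–92 on the template; the primer anneals here to the top strand with its 3' end pointing upstream.
The product runs from position 39 to position 92, so its length is 92 − 39 + 1 = 54 bp.

54 bp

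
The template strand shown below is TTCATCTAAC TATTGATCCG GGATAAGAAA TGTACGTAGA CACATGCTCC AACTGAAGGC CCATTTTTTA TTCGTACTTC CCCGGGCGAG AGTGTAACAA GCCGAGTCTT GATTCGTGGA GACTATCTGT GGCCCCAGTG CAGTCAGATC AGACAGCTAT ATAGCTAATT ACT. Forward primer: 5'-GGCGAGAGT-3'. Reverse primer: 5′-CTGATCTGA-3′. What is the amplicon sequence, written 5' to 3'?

5'-GGCGAGAGTGTAACAAGCCGAGTCTTGATTCGTGGAGACTATCTGTGGCCCCAGTGCAGTCAGATCAG-3'

Scanning the template, GGCGAGAGT occurs at positions 85–93; this primer anneals to the bottom strand there with its 3' end pointing downstream.
Taking the reverse complement of CTGATCTGA gives TCAGATCAG, found at positions 144–152 on the template; the primer anneals here to the top strand with its 3' end pointing upstream.
The product is the template from position 85 through 152 (68 bp).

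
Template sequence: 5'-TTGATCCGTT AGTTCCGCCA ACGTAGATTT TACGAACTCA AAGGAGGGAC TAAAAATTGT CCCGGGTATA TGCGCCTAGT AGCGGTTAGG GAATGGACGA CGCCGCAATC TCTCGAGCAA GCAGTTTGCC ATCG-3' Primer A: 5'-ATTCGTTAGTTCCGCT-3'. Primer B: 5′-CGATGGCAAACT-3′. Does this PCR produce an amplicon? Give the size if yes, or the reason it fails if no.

No product — primer A has no binding site in the template.

Primer A (ATTCGTTAGTTCCGCT) does not match the top strand, and its reverse complement AGCGGAACTAACGAAT does not match either.
With no annealing site for primer A, no amplification occurs.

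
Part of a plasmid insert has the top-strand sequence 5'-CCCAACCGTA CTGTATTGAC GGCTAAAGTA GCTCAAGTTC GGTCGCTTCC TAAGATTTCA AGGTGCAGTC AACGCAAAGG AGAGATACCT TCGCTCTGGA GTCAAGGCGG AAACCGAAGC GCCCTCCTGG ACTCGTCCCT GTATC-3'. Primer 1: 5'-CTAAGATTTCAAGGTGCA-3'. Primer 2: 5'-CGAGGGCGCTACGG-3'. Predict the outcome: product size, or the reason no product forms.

Primer 2 (CGAGGGCGCTACGG) does not match the top strand, and its reverse complement CCGTAGCGCCCTCG does not match either.
With no annealing site for primer 2, no amplification occurs.

No product — primer 2 has no binding site in the template.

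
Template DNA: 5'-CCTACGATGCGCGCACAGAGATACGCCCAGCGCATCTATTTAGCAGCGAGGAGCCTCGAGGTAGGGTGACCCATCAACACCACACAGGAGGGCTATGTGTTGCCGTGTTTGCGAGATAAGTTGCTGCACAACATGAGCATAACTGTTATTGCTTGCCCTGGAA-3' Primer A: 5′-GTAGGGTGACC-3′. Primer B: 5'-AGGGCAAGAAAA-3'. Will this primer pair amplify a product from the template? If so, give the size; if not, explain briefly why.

Primer B (AGGGCAAGAAAA) does not match the top strand, and its reverse complement TTTTCTTGCCCT does not match either.
With no annealing site for primer B, no amplification occurs.

No product — primer B has no binding site in the template.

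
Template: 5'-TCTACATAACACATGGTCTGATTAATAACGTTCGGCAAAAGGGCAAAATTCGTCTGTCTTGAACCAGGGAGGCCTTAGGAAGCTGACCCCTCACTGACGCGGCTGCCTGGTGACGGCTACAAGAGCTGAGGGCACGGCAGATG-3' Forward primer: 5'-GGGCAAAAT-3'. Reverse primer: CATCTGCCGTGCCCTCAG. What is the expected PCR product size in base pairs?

103 bp

The forward primer matches the template at positions 41–49.
Taking the reverse complement of CATCTGCCGTGCCCTCAG gives CTGAGGGCACGGCAGATG, found at positions 126–143 on the template; the primer anneals here to the top strand with its 3' end pointing upstream.
Product length = (reverse-primer end) − (forward-primer start) + 1 = 143 − 41 + 1 = 103 bp.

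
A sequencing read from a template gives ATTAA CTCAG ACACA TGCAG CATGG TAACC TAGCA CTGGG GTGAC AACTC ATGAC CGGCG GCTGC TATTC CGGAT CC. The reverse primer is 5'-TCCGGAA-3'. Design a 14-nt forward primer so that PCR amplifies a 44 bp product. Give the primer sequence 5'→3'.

5'-TAGCACTGGGGTGA-3'

The reverse primer's reverse complement TTCCGGA matches the template at positions 68–74, so the product ends at position 74.
A 44 bp product then starts at position 74 − 44 + 1 = 31.
The forward primer is identical to the top strand there: TAGCACTGGGGTGA.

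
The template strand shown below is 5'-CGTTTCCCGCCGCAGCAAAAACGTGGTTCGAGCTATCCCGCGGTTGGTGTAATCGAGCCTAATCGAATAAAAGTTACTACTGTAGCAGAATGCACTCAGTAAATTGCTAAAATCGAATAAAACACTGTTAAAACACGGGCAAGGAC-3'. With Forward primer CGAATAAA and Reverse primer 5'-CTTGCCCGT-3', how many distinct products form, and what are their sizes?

Two products: 80 bp, 30 bp

The forward primer CGAATAAA matches the top strand at positions 64–71, 114–121.
The reverse primer's reverse complement is ACGGGCAAG, matching at positions 135–143.
Each forward site pairs with the reverse site to give a product ending at position 143: sizes 80, 30 bp.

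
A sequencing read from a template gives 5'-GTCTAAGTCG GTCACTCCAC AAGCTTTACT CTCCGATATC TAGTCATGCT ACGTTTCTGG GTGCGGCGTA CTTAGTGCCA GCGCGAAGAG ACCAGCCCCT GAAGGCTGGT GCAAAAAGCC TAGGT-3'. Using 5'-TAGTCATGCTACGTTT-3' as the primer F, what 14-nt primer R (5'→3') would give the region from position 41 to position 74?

5'-TAAGTACGCCGCAC-3'

The product's 3' end on the top strand is position 74.
The reverse primer anneals to the top strand over positions 61–74, i.e. to GTGCGGCGTACTTA.
Its sequence written 5'→3' is the reverse complement: TAAGTACGCCGCAC.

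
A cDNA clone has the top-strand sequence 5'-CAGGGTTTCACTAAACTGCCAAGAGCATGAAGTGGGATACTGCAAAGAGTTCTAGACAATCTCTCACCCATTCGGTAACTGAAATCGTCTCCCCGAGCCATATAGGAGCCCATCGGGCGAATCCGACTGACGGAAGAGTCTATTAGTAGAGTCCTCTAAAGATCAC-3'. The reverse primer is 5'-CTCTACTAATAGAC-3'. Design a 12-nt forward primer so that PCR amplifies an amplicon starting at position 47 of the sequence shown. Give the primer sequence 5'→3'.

The reverse primer's reverse complement GTCTATTAGTAGAG matches the template at positions 138–151; the product starts at position 47.
The forward primer is identical to the top strand over positions 47–58: GAGTTCTAGACA.

5'-GAGTTCTAGACA-3'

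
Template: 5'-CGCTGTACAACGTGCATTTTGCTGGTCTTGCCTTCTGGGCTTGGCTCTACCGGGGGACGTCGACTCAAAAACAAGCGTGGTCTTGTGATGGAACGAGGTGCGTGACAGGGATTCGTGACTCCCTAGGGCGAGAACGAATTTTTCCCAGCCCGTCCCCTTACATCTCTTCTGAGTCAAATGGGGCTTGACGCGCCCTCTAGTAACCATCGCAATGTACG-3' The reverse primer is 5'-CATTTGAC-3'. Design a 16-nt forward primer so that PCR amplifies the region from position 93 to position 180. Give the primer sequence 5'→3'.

5'-ACGAGGTGCGTGACAG-3'

The reverse primer's reverse complement GTCAAATG matches the template at positions 173–180; the product starts at position 93.
The forward primer is identical to the top strand over positions 93–108: ACGAGGTGCGTGACAG.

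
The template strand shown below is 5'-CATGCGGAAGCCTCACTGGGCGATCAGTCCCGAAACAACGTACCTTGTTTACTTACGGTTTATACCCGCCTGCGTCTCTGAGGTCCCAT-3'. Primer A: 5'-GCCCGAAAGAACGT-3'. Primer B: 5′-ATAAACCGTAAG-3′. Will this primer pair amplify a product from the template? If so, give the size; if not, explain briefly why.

Primer A (GCCCGAAAGAACGT) does not match the top strand, and its reverse complement ACGTTCTTTCGGGC does not match either.
With no annealing site for primer A, no amplification occurs.

No product — primer A has no binding site in the template.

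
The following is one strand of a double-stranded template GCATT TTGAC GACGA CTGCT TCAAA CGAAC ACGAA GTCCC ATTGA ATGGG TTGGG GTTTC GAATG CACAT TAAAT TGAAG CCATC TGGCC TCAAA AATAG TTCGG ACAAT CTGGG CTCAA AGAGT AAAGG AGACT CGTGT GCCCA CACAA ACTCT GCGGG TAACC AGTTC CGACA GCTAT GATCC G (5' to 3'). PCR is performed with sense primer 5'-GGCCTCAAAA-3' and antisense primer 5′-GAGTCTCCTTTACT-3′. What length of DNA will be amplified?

Scanning the template, GGCCTCAAAA occurs at positions 87–96; this primer anneals to the bottom strand there with its 3' end pointing downstream.
Taking the reverse complement of GAGTCTCCTTTACT gives AGTAAAGGAGACTC, found at positions 123–136 on the template; the primer anneals here to the top strand with its 3' end pointing upstream.
The product runs from position 87 to position 136, so its length is 136 − 87 + 1 = 50 bp.

50 bp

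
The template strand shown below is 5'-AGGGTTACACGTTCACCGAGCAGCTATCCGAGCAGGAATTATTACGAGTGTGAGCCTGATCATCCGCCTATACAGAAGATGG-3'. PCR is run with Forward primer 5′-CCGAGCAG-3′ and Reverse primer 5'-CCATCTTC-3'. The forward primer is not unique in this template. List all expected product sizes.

67 bp, 55 bp

The forward primer CCGAGCAG matches the top strand at positions 16–23, 28–35.
The reverse primer's reverse complement is GAAGATGG, matching at positions 75–82.
Each forward site pairs with the reverse site to give a product ending at position 82: sizes 67, 55 bp.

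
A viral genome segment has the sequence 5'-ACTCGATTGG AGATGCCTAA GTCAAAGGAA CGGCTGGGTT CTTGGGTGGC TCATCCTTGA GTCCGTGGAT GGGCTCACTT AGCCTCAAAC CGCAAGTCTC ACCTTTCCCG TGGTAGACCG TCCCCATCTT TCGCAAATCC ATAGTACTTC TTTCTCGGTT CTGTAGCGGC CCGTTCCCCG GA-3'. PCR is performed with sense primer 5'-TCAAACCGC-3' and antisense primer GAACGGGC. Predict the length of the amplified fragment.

Forward primer TCAAACCGC is found on the top strand at positions 85–93.
The reverse primer's reverse complement is GCCCGTTC, which matches the template at positions 169–176.
Product length = (reverse-primer end) − (forward-primer start) + 1 = 176 − 85 + 1 = 92 bp.

92 bp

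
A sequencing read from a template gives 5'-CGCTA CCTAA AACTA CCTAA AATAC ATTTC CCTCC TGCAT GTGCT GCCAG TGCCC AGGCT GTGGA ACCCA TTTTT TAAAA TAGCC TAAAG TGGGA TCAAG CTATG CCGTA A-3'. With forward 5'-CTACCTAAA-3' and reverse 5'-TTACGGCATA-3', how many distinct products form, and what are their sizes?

The forward primer CTACCTAAA matches the top strand at positions 3–11, 13–21.
The reverse primer's reverse complement is TATGCCGTAA, matching at positions 102–111.
Each forward site pairs with the reverse site to give a product ending at position 111: sizes 109, 99 bp.

Two products: 109 bp, 99 bp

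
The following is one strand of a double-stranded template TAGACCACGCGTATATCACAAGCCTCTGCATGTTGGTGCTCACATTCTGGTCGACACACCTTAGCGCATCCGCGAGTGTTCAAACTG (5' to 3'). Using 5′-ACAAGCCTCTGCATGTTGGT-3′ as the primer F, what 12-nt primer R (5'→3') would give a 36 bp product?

The forward primer binds at positions 18–37, so a 36 bp product ends at position 18 + 36 − 1 = 53.
The reverse primer anneals to the top strand over positions 42–53, i.e. to ACATTCTGGTCG.
Its sequence written 5'→3' is the reverse complement: CGACCAGAATGT.

5'-CGACCAGAATGT-3'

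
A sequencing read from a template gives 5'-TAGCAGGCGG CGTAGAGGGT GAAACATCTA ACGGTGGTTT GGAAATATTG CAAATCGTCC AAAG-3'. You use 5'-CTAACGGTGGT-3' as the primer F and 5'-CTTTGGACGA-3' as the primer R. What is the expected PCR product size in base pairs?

37 bp

The forward primer matches the template at positions 28–38.
The reverse primer's reverse complement is TCGTCCAAAG, which matches the template at positions 55–64.
Amplicon spans positions 28–64: 37 bp.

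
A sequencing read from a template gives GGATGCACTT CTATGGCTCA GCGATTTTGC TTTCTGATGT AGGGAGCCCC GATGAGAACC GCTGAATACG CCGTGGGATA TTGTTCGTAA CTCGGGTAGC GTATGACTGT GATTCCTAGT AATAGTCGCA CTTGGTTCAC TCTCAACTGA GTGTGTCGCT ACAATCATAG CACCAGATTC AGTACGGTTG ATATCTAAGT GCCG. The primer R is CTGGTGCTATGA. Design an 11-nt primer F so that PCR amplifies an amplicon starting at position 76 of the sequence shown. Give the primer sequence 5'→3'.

5'-GGATATTGTTC-3'

The reverse primer's reverse complement TCATAGCACCAG matches the template at positions 165–176; the product starts at position 76.
The forward primer is identical to the top strand over positions 76–86: GGATATTGTTC.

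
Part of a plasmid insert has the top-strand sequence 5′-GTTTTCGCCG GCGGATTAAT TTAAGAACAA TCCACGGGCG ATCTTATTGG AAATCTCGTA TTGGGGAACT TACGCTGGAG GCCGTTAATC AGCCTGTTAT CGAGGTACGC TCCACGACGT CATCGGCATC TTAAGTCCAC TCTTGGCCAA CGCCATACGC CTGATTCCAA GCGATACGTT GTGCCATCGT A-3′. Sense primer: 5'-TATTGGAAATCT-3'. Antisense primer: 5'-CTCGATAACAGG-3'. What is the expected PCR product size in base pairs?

60 bp

Forward primer TATTGGAAATCT is found on the top strand at positions 45–56.
Taking the reverse complement of CTCGATAACAGG gives CCTGTTATCGAG, found at positions 93–104 on the template; the primer anneals here to the top strand with its 3' end pointing upstream.
The product runs from position 45 to position 104, so its length is 104 − 45 + 1 = 60 bp.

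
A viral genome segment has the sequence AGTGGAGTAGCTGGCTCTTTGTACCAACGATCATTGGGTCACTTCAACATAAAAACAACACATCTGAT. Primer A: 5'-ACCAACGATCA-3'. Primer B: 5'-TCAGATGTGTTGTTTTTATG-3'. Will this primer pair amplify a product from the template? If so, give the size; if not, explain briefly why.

Primer A (ACCAACGATCA) matches the top strand at positions 23–33; it acts as a forward primer.
Primer B's reverse complement is CATAAAAACAACACATCTGA, matching the top strand at positions 48–67; it acts as a reverse primer.
The 3' ends face each other across positions 23–67, giving a 45 bp product.

Yes — a 45 bp product.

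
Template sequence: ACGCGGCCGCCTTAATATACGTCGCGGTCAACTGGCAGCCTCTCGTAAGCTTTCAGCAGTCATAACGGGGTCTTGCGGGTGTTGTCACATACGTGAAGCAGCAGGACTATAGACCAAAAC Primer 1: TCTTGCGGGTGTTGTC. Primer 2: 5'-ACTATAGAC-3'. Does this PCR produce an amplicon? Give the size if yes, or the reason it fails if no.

No product — both primers anneal to the same strand and extend in the same direction.

Primer 1 (TCTTGCGGGTGTTGTC) matches the top strand at positions 71–86 (3' end points downstream).
Primer 2 (ACTATAGAC) also matches the top strand directly, at positions 106–114 — its reverse complement GTCTATAGT is not present.
Both primers anneal to the bottom strand with 3' ends pointing the same way, so neither can prime synthesis back toward the other.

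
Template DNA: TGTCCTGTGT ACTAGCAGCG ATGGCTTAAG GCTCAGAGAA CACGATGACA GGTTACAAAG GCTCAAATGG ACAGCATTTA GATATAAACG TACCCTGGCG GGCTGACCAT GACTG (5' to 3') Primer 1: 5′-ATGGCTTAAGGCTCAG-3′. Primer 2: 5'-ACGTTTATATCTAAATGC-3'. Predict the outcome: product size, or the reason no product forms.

Yes — a 71 bp product.

Primer 1 (ATGGCTTAAGGCTCAG) matches the top strand at positions 21–36; it acts as a forward primer.
Primer 2's reverse complement is GCATTTAGATATAAACGT, matching the top strand at positions 74–91; it acts as a reverse primer.
The 3' ends face each other across positions 21–91, giving a 71 bp product.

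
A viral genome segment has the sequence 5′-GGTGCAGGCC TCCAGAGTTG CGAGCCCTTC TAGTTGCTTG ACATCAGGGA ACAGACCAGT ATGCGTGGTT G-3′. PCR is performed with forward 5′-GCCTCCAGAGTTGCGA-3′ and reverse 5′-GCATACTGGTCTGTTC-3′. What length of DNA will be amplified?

57 bp

The forward primer matches the template at positions 8–23.
Taking the reverse complement of GCATACTGGTCTGTTC gives GAACAGACCAGTATGC, found at positions 49–64 on the template; the primer anneals here to the top strand with its 3' end pointing upstream.
Amplicon spans positions 8–64: 57 bp.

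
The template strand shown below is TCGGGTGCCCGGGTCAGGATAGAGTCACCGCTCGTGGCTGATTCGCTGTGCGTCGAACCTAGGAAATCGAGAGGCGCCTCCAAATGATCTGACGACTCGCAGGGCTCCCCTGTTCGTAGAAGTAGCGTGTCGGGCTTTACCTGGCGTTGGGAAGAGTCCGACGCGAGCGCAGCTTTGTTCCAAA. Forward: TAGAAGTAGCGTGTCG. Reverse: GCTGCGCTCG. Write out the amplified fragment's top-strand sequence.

Forward primer TAGAAGTAGCGTGTCG is found on the top strand at positions 117–132.
Taking the reverse complement of GCTGCGCTCG gives CGAGCGCAGC, found at positions 164–173 on the template; the primer anneals here to the top strand with its 3' end pointing upstream.
The product is the template from position 117 through 173 (57 bp).

5'-TAGAAGTAGCGTGTCGGGCTTTACCTGGCGTTGGGAAGAGTCCGACGCGAGCGCAGC-3'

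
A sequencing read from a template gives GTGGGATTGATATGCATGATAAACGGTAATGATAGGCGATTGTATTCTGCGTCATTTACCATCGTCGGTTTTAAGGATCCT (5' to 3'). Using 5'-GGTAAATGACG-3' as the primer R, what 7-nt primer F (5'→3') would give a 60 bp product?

The reverse primer's reverse complement CGTCATTTACC matches the template at positions 50–60, so the product ends at position 60.
A 60 bp product then starts at position 60 − 60 + 1 = 1.
The forward primer is identical to the top strand there: GTGGGAT.

5'-GTGGGAT-3'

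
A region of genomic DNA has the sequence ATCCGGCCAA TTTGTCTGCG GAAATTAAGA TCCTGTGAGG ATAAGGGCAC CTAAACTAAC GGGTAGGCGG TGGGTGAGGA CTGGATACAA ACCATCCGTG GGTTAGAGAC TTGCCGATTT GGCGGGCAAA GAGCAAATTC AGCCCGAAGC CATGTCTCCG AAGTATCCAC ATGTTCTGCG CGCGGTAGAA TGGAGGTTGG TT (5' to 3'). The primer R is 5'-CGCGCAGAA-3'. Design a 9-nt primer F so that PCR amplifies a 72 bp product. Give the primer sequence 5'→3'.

The reverse primer's reverse complement TTCTGCGCG matches the template at positions 174–182, so the product ends at position 182.
A 72 bp product then starts at position 182 − 72 + 1 = 111.
The forward primer is identical to the top strand there: TTGCCGATT.

5'-TTGCCGATT-3'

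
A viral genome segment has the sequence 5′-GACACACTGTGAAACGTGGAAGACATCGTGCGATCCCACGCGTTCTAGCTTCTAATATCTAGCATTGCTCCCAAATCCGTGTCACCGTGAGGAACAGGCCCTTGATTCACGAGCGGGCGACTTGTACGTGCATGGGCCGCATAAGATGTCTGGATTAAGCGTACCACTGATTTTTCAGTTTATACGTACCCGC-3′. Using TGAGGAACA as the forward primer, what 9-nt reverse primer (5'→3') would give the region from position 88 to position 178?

The product's 3' end on the top strand is position 178.
The reverse primer anneals to the top strand over positions 170–178, i.e. to ATTTTTCAG.
Its sequence written 5'→3' is the reverse complement: CTGAAAAAT.

5'-CTGAAAAAT-3'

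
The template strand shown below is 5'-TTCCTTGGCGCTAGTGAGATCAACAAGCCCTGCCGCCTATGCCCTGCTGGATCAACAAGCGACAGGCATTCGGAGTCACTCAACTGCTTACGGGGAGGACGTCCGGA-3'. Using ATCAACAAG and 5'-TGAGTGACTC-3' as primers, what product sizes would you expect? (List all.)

64 bp, 32 bp

The forward primer ATCAACAAG matches the top strand at positions 19–27, 51–59.
The reverse primer's reverse complement is GAGTCACTCA, matching at positions 73–82.
Each forward site pairs with the reverse site to give a product ending at position 82: sizes 64, 32 bp.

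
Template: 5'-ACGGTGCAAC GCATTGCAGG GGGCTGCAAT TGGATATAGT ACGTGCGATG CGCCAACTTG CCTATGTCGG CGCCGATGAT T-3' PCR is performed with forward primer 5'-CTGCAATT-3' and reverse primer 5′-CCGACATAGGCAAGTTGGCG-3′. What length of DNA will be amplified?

47 bp

The forward primer matches the template at positions 24–31.
Taking the reverse complement of CCGACATAGGCAAGTTGGCG gives CGCCAACTTGCCTATGTCGG, found at positions 51–70 on the template; the primer anneals here to the top strand with its 3' end pointing upstream.
Amplicon spans positions 24–70: 47 bp.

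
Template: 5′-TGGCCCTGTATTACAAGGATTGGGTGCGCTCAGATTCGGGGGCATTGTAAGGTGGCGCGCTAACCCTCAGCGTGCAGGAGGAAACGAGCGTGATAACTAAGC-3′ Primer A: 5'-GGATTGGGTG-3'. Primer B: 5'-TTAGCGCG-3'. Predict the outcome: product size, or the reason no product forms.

Yes — a 47 bp product.

Primer A (GGATTGGGTG) matches the top strand at positions 17–26; it acts as a forward primer.
Primer B's reverse complement is CGCGCTAA, matching the top strand at positions 56–63; it acts as a reverse primer.
The 3' ends face each other across positions 17–63, giving a 47 bp product.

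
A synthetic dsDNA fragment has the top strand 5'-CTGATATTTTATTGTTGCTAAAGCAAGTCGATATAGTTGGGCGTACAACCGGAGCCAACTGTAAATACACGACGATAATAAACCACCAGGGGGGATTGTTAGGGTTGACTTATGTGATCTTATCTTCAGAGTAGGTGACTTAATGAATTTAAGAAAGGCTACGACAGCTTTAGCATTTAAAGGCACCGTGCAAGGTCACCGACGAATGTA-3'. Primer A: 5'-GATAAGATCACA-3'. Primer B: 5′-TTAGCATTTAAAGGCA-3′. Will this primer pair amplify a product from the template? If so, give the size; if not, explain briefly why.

No product — the primers' 3' ends point away from each other.

Primer A (GATAAGATCACA) has reverse complement TGTGATCTTATC, which matches the top strand at positions 113–124; primer A anneals to the top strand there with its 3' end pointing upstream toward position 113.
Primer B (TTAGCATTTAAAGGCA) matches the top strand directly at positions 170–185; it anneals to the bottom strand with its 3' end pointing downstream toward position 185.
The 3' ends diverge (primer A extends toward position 1, primer B toward position 210), so the primers never converge on a shared product.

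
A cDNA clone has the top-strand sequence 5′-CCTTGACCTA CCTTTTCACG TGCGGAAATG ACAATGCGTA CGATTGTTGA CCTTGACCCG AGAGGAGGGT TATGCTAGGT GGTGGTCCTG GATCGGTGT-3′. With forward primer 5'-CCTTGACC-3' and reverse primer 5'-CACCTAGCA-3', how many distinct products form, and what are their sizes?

The forward primer CCTTGACC matches the top strand at positions 1–8, 51–58.
The reverse primer's reverse complement is TGCTAGGTG, matching at positions 73–81.
Each forward site pairs with the reverse site to give a product ending at position 81: sizes 81, 31 bp.

Two products: 81 bp, 31 bp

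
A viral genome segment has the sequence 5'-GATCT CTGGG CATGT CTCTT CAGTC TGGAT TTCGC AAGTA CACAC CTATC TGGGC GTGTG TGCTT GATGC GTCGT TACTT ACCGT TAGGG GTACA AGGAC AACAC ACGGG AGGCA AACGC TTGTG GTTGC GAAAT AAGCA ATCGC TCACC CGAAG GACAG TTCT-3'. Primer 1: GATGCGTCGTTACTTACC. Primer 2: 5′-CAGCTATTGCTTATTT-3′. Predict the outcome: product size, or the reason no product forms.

Primer 2 (CAGCTATTGCTTATTT) does not match the top strand, and its reverse complement AAATAAGCAATAGCTG does not match either.
With no annealing site for primer 2, no amplification occurs.

No product — primer 2 has no binding site in the template.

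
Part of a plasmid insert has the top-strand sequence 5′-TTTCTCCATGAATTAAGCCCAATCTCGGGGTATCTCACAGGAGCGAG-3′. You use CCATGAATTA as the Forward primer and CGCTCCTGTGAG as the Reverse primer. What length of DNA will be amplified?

Scanning the template, CCATGAATTA occurs at positions 6–15; this primer anneals to the bottom strand there with its 3' end pointing downstream.
Taking the reverse complement of CGCTCCTGTGAG gives CTCACAGGAGCG, found at positions 34–45 on the template; the primer anneals here to the top strand with its 3' end pointing upstream.
The product runs from position 6 to position 45, so its length is 45 − 6 + 1 = 40 bp.

40 bp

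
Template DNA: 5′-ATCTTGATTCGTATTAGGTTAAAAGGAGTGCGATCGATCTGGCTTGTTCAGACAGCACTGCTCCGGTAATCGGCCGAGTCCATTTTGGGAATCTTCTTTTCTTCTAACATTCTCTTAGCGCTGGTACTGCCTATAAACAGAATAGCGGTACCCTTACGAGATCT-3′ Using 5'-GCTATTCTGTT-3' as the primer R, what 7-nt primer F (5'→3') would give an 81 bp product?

5'-GTAATCG-3'

The reverse primer's reverse complement AACAGAATAGC matches the template at positions 136–146, so the product ends at position 146.
An 81 bp product then starts at position 146 − 81 + 1 = 66.
The forward primer is identical to the top strand there: GTAATCG.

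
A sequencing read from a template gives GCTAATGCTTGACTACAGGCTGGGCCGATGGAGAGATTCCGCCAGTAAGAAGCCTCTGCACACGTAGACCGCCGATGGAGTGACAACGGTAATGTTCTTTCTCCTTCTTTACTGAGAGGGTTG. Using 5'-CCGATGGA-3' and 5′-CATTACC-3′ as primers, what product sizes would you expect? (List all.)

70 bp, 23 bp

The forward primer CCGATGGA matches the top strand at positions 25–32, 72–79.
The reverse primer's reverse complement is GGTAATG, matching at positions 88–94.
Each forward site pairs with the reverse site to give a product ending at position 94: sizes 70, 23 bp.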